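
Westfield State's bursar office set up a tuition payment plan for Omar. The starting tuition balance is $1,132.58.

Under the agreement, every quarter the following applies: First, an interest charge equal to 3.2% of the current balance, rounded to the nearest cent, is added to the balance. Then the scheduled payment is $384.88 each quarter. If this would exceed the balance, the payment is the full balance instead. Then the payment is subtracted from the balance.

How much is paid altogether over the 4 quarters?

Quarter 1: opening $1,132.58; interest $36.24 → $1,168.82; payment $384.88; balance $783.94
Quarter 2: opening $783.94; interest $25.09 → $809.03; payment $384.88; balance $424.15
Quarter 3: opening $424.15; interest $13.57 → $437.72; payment $384.88; balance $52.84
Quarter 4: opening $52.84; interest $1.69 → $54.53; payment $54.53; balance $0.00
Total paid: $1,209.17

$1,209.17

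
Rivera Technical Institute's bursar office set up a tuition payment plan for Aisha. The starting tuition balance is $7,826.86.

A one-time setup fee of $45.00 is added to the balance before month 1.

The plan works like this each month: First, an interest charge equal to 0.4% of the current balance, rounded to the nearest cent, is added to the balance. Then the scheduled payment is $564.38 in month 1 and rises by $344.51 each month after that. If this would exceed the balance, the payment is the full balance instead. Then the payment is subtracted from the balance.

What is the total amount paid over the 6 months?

$8,001.01

Month 1: opening $7,871.86; interest $31.49 → $7,903.35; payment $564.38; balance $7,338.97
Month 2: opening $7,338.97; interest $29.36 → $7,368.33; payment $908.89; balance $6,459.44
Month 3: opening $6,459.44; interest $25.84 → $6,485.28; payment $1,253.40; balance $5,231.88
Month 4: opening $5,231.88; interest $20.93 → $5,252.81; payment $1,597.91; balance $3,654.90
Month 5: opening $3,654.90; interest $14.62 → $3,669.52; payment $1,942.42; balance $1,727.10
Month 6: opening $1,727.10; interest $6.91 → $1,734.01; payment $1,734.01; balance $0.00
Total paid: $8,001.01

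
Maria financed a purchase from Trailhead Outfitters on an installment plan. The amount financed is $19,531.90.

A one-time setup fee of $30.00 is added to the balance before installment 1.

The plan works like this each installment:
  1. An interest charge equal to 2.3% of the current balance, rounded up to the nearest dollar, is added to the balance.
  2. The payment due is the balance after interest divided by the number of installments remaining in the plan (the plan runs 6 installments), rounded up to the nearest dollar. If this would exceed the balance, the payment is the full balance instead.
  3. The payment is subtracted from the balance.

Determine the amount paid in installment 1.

$3,336.00

Installment 1: $19,561.90 +$450.00 interest = $20,011.90; pay $3,336.00 → $16,675.90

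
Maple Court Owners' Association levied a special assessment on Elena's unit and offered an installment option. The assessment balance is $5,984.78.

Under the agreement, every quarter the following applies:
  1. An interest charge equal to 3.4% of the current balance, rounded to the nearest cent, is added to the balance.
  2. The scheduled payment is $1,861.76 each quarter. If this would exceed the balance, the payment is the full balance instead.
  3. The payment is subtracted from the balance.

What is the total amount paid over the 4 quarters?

# | Opening | Interest | Payment | End bal
1 | $5,984.78 | $203.48 | $1,861.76 | $4,326.50
2 | $4,326.50 | $147.10 | $1,861.76 | $2,611.84
3 | $2,611.84 | $88.80 | $1,861.76 | $838.88
4 | $838.88 | $28.52 | $867.40 | $0.00
Total paid: $6,452.68

$6,452.68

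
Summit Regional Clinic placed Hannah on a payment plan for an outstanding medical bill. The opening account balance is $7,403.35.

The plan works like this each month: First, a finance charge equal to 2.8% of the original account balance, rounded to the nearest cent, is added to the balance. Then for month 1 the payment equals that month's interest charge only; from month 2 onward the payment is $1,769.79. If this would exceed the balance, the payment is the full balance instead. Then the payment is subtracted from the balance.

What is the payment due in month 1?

Month 1: $7,403.35 +$207.29 interest = $7,610.64; pay $207.29 → $7,403.35

$207.29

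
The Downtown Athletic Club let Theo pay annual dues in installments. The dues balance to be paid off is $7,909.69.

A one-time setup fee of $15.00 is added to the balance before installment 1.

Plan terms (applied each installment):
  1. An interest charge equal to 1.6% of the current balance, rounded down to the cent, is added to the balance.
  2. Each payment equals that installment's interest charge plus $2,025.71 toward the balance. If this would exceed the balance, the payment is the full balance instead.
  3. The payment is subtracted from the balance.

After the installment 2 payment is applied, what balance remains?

Installment 1: opening $7,924.69; interest $126.79 → $8,051.48; payment $2,152.50; balance $5,898.98
Installment 2: opening $5,898.98; interest $94.38 → $5,993.36; payment $2,120.09; balance $3,873.27

$3,873.27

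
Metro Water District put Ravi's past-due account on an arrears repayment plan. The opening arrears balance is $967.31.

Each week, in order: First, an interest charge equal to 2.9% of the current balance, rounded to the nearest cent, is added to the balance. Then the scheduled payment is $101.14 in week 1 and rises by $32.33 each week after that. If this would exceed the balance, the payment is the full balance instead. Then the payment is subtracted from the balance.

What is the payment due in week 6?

$254.40

Week 1: $967.31 +$28.05 interest = $995.36; pay $101.14 → $894.22
Week 2: $894.22 +$25.93 interest = $920.15; pay $133.47 → $786.68
Week 3: $786.68 +$22.81 interest = $809.49; pay $165.80 → $643.69
Week 4: $643.69 +$18.67 interest = $662.36; pay $198.13 → $464.23
Week 5: $464.23 +$13.46 interest = $477.69; pay $230.46 → $247.23
Week 6: $247.23 +$7.17 interest = $254.40; pay $254.40 → $0.00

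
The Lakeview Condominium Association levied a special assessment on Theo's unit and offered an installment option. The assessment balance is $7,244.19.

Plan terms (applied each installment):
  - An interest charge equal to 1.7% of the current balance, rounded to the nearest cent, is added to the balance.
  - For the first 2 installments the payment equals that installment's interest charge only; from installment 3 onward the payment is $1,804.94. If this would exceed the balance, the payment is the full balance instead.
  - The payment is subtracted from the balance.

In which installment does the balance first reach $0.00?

# | Opening | Interest | Payment | End bal
1 | $7,244.19 | $123.15 | $123.15 | $7,244.19
2 | $7,244.19 | $123.15 | $123.15 | $7,244.19
3 | $7,244.19 | $123.15 | $1,804.94 | $5,562.40
4 | $5,562.40 | $94.56 | $1,804.94 | $3,852.02
5 | $3,852.02 | $65.48 | $1,804.94 | $2,112.56
6 | $2,112.56 | $35.91 | $1,804.94 | $343.53
7 | $343.53 | $5.84 | $349.37 | $0.00
Balance reaches $0.00 in installment 7.

7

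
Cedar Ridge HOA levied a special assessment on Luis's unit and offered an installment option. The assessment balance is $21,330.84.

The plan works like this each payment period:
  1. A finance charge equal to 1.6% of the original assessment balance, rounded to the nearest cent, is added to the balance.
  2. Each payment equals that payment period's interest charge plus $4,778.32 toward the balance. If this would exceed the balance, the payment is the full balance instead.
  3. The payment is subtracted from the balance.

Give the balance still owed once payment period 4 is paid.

$2,217.56

Payment period 1: opening $21,330.84; interest $341.29 → $21,672.13; payment $5,119.61; balance $16,552.52
Payment period 2: opening $16,552.52; interest $341.29 → $16,893.81; payment $5,119.61; balance $11,774.20
Payment period 3: opening $11,774.20; interest $341.29 → $12,115.49; payment $5,119.61; balance $6,995.88
Payment period 4: opening $6,995.88; interest $341.29 → $7,337.17; payment $5,119.61; balance $2,217.56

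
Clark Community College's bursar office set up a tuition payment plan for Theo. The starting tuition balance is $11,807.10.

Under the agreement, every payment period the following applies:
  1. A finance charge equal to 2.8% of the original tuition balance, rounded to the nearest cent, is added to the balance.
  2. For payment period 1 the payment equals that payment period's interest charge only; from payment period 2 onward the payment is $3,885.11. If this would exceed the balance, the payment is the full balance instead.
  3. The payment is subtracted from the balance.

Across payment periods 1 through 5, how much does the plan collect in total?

$13,460.10

Payment period 1: opening $11,807.10; interest $330.60 → $12,137.70; payment $330.60; balance $11,807.10
Payment period 2: opening $11,807.10; interest $330.60 → $12,137.70; payment $3,885.11; balance $8,252.59
Payment period 3: opening $8,252.59; interest $330.60 → $8,583.19; payment $3,885.11; balance $4,698.08
Payment period 4: opening $4,698.08; interest $330.60 → $5,028.68; payment $3,885.11; balance $1,143.57
Payment period 5: opening $1,143.57; interest $330.60 → $1,474.17; payment $1,474.17; balance $0.00
Total paid: $13,460.10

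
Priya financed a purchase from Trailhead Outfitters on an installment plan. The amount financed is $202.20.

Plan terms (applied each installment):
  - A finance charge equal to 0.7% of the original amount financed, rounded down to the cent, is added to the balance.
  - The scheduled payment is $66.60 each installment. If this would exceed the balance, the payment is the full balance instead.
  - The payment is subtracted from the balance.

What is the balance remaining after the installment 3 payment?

Installment 1: opening $202.20; interest $1.41 → $203.61; payment $66.60; balance $137.01
Installment 2: opening $137.01; interest $1.41 → $138.42; payment $66.60; balance $71.82
Installment 3: opening $71.82; interest $1.41 → $73.23; payment $66.60; balance $6.63

$6.63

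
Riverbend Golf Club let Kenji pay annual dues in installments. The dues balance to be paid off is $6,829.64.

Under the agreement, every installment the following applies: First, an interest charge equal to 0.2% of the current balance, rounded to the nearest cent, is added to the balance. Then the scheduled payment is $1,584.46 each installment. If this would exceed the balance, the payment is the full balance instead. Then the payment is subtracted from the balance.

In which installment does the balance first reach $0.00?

5

Installment 1: $6,829.64 +$13.66 interest = $6,843.30; pay $1,584.46 → $5,258.84
Installment 2: $5,258.84 +$10.52 interest = $5,269.36; pay $1,584.46 → $3,684.90
Installment 3: $3,684.90 +$7.37 interest = $3,692.27; pay $1,584.46 → $2,107.81
Installment 4: $2,107.81 +$4.22 interest = $2,112.03; pay $1,584.46 → $527.57
Installment 5: $527.57 +$1.06 interest = $528.63; pay $528.63 → $0.00
Balance reaches $0.00 in installment 5.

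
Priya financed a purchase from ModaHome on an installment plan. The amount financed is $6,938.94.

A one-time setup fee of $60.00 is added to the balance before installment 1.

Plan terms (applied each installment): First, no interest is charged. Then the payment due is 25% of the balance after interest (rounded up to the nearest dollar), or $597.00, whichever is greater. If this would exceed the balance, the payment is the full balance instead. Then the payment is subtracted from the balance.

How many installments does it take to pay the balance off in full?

8

# | Opening | Payment | End bal
1 | $6,998.94 | $1,750.00 | $5,248.94
2 | $5,248.94 | $1,313.00 | $3,935.94
3 | $3,935.94 | $984.00 | $2,951.94
4 | $2,951.94 | $738.00 | $2,213.94
5 | $2,213.94 | $597.00 | $1,616.94
6 | $1,616.94 | $597.00 | $1,019.94
7 | $1,019.94 | $597.00 | $422.94
8 | $422.94 | $422.94 | $0.00
Balance reaches $0.00 in installment 8.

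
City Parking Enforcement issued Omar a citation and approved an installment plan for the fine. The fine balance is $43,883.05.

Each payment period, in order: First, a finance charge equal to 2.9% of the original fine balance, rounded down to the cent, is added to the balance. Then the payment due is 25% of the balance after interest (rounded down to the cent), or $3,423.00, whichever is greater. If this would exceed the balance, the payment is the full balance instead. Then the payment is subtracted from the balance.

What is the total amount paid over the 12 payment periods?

Payment period 1: opening $43,883.05; interest $1,272.60 → $45,155.65; payment $11,288.91; balance $33,866.74
Payment period 2: opening $33,866.74; interest $1,272.60 → $35,139.34; payment $8,784.83; balance $26,354.51
Payment period 3: opening $26,354.51; interest $1,272.60 → $27,627.11; payment $6,906.77; balance $20,720.34
Payment period 4: opening $20,720.34; interest $1,272.60 → $21,992.94; payment $5,498.23; balance $16,494.71
Payment period 5: opening $16,494.71; interest $1,272.60 → $17,767.31; payment $4,441.82; balance $13,325.49
Payment period 6: opening $13,325.49; interest $1,272.60 → $14,598.09; payment $3,649.52; balance $10,948.57
Payment period 7: opening $10,948.57; interest $1,272.60 → $12,221.17; payment $3,423.00; balance $8,798.17
Payment period 8: opening $8,798.17; interest $1,272.60 → $10,070.77; payment $3,423.00; balance $6,647.77
Payment period 9: opening $6,647.77; interest $1,272.60 → $7,920.37; payment $3,423.00; balance $4,497.37
Payment period 10: opening $4,497.37; interest $1,272.60 → $5,769.97; payment $3,423.00; balance $2,346.97
Payment period 11: opening $2,346.97; interest $1,272.60 → $3,619.57; payment $3,423.00; balance $196.57
Payment period 12: opening $196.57; interest $1,272.60 → $1,469.17; payment $1,469.17; balance $0.00
Total paid: $59,154.25

$59,154.25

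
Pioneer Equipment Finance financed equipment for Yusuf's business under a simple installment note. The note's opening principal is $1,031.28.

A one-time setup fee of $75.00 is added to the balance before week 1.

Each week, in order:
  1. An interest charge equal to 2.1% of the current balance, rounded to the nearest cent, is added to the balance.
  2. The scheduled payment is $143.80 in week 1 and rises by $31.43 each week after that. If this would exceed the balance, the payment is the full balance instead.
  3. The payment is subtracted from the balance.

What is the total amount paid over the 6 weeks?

$1,193.19

Week 1: opening $1,106.28; interest $23.23 → $1,129.51; payment $143.80; balance $985.71
Week 2: opening $985.71; interest $20.70 → $1,006.41; payment $175.23; balance $831.18
Week 3: opening $831.18; interest $17.45 → $848.63; payment $206.66; balance $641.97
Week 4: opening $641.97; interest $13.48 → $655.45; payment $238.09; balance $417.36
Week 5: opening $417.36; interest $8.76 → $426.12; payment $269.52; balance $156.60
Week 6: opening $156.60; interest $3.29 → $159.89; payment $159.89; balance $0.00
Total paid: $1,193.19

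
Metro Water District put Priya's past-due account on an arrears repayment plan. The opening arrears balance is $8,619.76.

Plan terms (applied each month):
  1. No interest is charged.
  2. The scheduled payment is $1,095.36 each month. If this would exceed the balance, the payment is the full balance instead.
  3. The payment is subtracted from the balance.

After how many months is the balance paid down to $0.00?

8

# | Opening | Payment | End bal
1 | $8,619.76 | $1,095.36 | $7,524.40
2 | $7,524.40 | $1,095.36 | $6,429.04
3 | $6,429.04 | $1,095.36 | $5,333.68
4 | $5,333.68 | $1,095.36 | $4,238.32
5 | $4,238.32 | $1,095.36 | $3,142.96
6 | $3,142.96 | $1,095.36 | $2,047.60
7 | $2,047.60 | $1,095.36 | $952.24
8 | $952.24 | $952.24 | $0.00
Balance reaches $0.00 in month 8.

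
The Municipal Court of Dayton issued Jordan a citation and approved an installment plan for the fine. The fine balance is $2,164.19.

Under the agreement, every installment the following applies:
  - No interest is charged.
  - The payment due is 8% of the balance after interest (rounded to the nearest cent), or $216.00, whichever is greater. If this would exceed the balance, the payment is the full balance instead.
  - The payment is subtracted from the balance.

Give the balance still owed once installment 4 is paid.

$1,300.19

Installment 1: opening $2,164.19; payment $216.00; balance $1,948.19
Installment 2: opening $1,948.19; payment $216.00; balance $1,732.19
Installment 3: opening $1,732.19; payment $216.00; balance $1,516.19
Installment 4: opening $1,516.19; payment $216.00; balance $1,300.19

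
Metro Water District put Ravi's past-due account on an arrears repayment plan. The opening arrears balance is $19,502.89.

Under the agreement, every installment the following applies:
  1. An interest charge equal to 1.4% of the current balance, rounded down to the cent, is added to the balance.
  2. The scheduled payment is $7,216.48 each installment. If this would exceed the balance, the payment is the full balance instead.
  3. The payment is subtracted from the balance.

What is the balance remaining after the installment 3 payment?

Installment 1: opening $19,502.89; interest $273.04 → $19,775.93; payment $7,216.48; balance $12,559.45
Installment 2: opening $12,559.45; interest $175.83 → $12,735.28; payment $7,216.48; balance $5,518.80
Installment 3: opening $5,518.80; interest $77.26 → $5,596.06; payment $5,596.06; balance $0.00

$0.00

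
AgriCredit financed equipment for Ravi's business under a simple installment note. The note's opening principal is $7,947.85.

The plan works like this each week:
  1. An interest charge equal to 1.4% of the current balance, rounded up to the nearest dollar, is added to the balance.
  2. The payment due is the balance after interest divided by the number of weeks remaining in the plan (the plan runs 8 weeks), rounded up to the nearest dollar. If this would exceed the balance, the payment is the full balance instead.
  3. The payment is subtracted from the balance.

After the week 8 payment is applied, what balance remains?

Week 1: $7,947.85 +$112.00 interest = $8,059.85; pay $1,008.00 → $7,051.85
Week 2: $7,051.85 +$99.00 interest = $7,150.85; pay $1,022.00 → $6,128.85
Week 3: $6,128.85 +$86.00 interest = $6,214.85; pay $1,036.00 → $5,178.85
Week 4: $5,178.85 +$73.00 interest = $5,251.85; pay $1,051.00 → $4,200.85
Week 5: $4,200.85 +$59.00 interest = $4,259.85; pay $1,065.00 → $3,194.85
Week 6: $3,194.85 +$45.00 interest = $3,239.85; pay $1,080.00 → $2,159.85
Week 7: $2,159.85 +$31.00 interest = $2,190.85; pay $1,096.00 → $1,094.85
Week 8: $1,094.85 +$16.00 interest = $1,110.85; pay $1,110.85 → $0.00

$0.00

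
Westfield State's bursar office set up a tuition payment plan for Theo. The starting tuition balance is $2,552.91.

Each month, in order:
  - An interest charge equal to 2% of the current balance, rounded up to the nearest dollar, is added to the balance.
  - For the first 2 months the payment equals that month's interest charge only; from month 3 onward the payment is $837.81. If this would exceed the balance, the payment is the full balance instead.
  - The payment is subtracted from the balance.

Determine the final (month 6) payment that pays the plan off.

Month 1: opening $2,552.91; interest $52.00 → $2,604.91; payment $52.00; balance $2,552.91
Month 2: opening $2,552.91; interest $52.00 → $2,604.91; payment $52.00; balance $2,552.91
Month 3: opening $2,552.91; interest $52.00 → $2,604.91; payment $837.81; balance $1,767.10
Month 4: opening $1,767.10; interest $36.00 → $1,803.10; payment $837.81; balance $965.29
Month 5: opening $965.29; interest $20.00 → $985.29; payment $837.81; balance $147.48
Month 6: opening $147.48; interest $3.00 → $150.48; payment $150.48; balance $0.00

$150.48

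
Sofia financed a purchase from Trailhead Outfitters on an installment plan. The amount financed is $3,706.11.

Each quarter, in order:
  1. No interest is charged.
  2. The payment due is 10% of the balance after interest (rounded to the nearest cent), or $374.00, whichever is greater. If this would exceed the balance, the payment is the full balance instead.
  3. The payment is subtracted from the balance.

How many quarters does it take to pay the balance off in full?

# | Opening | Payment | End bal
1 | $3,706.11 | $374.00 | $3,332.11
2 | $3,332.11 | $374.00 | $2,958.11
3 | $2,958.11 | $374.00 | $2,584.11
4 | $2,584.11 | $374.00 | $2,210.11
5 | $2,210.11 | $374.00 | $1,836.11
6 | $1,836.11 | $374.00 | $1,462.11
7 | $1,462.11 | $374.00 | $1,088.11
8 | $1,088.11 | $374.00 | $714.11
9 | $714.11 | $374.00 | $340.11
10 | $340.11 | $340.11 | $0.00
Balance reaches $0.00 in quarter 10.

10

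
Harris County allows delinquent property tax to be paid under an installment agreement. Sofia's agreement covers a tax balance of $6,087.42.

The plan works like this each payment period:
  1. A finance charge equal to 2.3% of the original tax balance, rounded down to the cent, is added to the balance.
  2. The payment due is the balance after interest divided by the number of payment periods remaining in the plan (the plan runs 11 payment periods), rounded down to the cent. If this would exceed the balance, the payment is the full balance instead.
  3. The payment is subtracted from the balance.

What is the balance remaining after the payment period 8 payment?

$2,158.60

Payment period 1: opening $6,087.42; interest $140.01 → $6,227.43; payment $566.13; balance $5,661.30
Payment period 2: opening $5,661.30; interest $140.01 → $5,801.31; payment $580.13; balance $5,221.18
Payment period 3: opening $5,221.18; interest $140.01 → $5,361.19; payment $595.68; balance $4,765.51
Payment period 4: opening $4,765.51; interest $140.01 → $4,905.52; payment $613.19; balance $4,292.33
Payment period 5: opening $4,292.33; interest $140.01 → $4,432.34; payment $633.19; balance $3,799.15
Payment period 6: opening $3,799.15; interest $140.01 → $3,939.16; payment $656.52; balance $3,282.64
Payment period 7: opening $3,282.64; interest $140.01 → $3,422.65; payment $684.53; balance $2,738.12
Payment period 8: opening $2,738.12; interest $140.01 → $2,878.13; payment $719.53; balance $2,158.60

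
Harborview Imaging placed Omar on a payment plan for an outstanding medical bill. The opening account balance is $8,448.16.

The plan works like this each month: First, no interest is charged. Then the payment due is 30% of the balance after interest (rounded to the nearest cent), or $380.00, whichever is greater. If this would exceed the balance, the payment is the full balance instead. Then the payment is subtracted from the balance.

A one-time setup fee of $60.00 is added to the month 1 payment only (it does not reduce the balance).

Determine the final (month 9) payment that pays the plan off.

$233.92

Month 1: $8,448.16 − $2,534.45 (+ $60.00 fee) → $5,913.71
Month 2: $5,913.71 − $1,774.11 → $4,139.60
Month 3: $4,139.60 − $1,241.88 → $2,897.72
Month 4: $2,897.72 − $869.32 → $2,028.40
Month 5: $2,028.40 − $608.52 → $1,419.88
Month 6: $1,419.88 − $425.96 → $993.92
Month 7: $993.92 − $380.00 → $613.92
Month 8: $613.92 − $380.00 → $233.92
Month 9: $233.92 − $233.92 → $0.00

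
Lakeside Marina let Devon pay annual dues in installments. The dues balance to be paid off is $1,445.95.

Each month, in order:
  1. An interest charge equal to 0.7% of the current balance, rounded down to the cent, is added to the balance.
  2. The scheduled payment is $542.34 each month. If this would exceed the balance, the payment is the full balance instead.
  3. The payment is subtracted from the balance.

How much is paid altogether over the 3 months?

$1,465.10

Month 1: $1,445.95 +$10.12 interest = $1,456.07; pay $542.34 → $913.73
Month 2: $913.73 +$6.39 interest = $920.12; pay $542.34 → $377.78
Month 3: $377.78 +$2.64 interest = $380.42; pay $380.42 → $0.00
Total paid: $1,465.10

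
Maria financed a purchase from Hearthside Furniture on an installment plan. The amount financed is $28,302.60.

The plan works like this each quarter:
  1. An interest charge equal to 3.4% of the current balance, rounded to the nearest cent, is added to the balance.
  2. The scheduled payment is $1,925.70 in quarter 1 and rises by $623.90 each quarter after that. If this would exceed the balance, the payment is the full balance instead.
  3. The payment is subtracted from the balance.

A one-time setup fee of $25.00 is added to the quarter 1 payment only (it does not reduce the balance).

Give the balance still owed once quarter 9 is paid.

$0.00

# | Opening | Interest | Payment | Fee | End bal
1 | $28,302.60 | $962.29 | $1,925.70 | $25.00 | $27,339.19
2 | $27,339.19 | $929.53 | $2,549.60 | — | $25,719.12
3 | $25,719.12 | $874.45 | $3,173.50 | — | $23,420.07
4 | $23,420.07 | $796.28 | $3,797.40 | — | $20,418.95
5 | $20,418.95 | $694.24 | $4,421.30 | — | $16,691.89
6 | $16,691.89 | $567.52 | $5,045.20 | — | $12,214.21
7 | $12,214.21 | $415.28 | $5,669.10 | — | $6,960.39
8 | $6,960.39 | $236.65 | $6,293.00 | — | $904.04
9 | $904.04 | $30.74 | $934.78 | — | $0.00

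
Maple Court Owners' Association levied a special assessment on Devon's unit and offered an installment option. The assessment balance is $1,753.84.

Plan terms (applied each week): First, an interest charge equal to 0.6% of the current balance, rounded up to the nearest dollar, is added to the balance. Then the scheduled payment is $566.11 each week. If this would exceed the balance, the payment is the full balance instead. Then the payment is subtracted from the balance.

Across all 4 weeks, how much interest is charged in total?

# | Opening | Interest | Payment | End bal
1 | $1,753.84 | $11.00 | $566.11 | $1,198.73
2 | $1,198.73 | $8.00 | $566.11 | $640.62
3 | $640.62 | $4.00 | $566.11 | $78.51
4 | $78.51 | $1.00 | $79.51 | $0.00
Total interest: $11.00 + $8.00 + $4.00 + $1.00 = $24.00

$24.00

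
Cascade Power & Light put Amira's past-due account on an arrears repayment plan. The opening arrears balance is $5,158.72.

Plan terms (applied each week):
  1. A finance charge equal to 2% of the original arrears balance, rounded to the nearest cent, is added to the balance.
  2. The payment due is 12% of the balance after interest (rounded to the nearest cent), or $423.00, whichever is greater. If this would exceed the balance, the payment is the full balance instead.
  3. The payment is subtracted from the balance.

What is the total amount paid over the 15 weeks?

# | Opening | Interest | Payment | End bal
1 | $5,158.72 | $103.17 | $631.43 | $4,630.46
2 | $4,630.46 | $103.17 | $568.04 | $4,165.59
3 | $4,165.59 | $103.17 | $512.25 | $3,756.51
4 | $3,756.51 | $103.17 | $463.16 | $3,396.52
5 | $3,396.52 | $103.17 | $423.00 | $3,076.69
6 | $3,076.69 | $103.17 | $423.00 | $2,756.86
7 | $2,756.86 | $103.17 | $423.00 | $2,437.03
8 | $2,437.03 | $103.17 | $423.00 | $2,117.20
9 | $2,117.20 | $103.17 | $423.00 | $1,797.37
10 | $1,797.37 | $103.17 | $423.00 | $1,477.54
11 | $1,477.54 | $103.17 | $423.00 | $1,157.71
12 | $1,157.71 | $103.17 | $423.00 | $837.88
13 | $837.88 | $103.17 | $423.00 | $518.05
14 | $518.05 | $103.17 | $423.00 | $198.22
15 | $198.22 | $103.17 | $301.39 | $0.00
Total paid: $6,706.27

$6,706.27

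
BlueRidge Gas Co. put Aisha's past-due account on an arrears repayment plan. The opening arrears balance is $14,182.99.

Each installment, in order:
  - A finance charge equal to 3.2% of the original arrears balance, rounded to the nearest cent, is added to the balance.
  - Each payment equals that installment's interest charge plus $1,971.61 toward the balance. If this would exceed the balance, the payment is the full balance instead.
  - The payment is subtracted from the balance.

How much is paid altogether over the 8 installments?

Installment 1: opening $14,182.99; interest $453.86 → $14,636.85; payment $2,425.47; balance $12,211.38
Installment 2: opening $12,211.38; interest $453.86 → $12,665.24; payment $2,425.47; balance $10,239.77
Installment 3: opening $10,239.77; interest $453.86 → $10,693.63; payment $2,425.47; balance $8,268.16
Installment 4: opening $8,268.16; interest $453.86 → $8,722.02; payment $2,425.47; balance $6,296.55
Installment 5: opening $6,296.55; interest $453.86 → $6,750.41; payment $2,425.47; balance $4,324.94
Installment 6: opening $4,324.94; interest $453.86 → $4,778.80; payment $2,425.47; balance $2,353.33
Installment 7: opening $2,353.33; interest $453.86 → $2,807.19; payment $2,425.47; balance $381.72
Installment 8: opening $381.72; interest $453.86 → $835.58; payment $835.58; balance $0.00
Total paid: $17,813.87

$17,813.87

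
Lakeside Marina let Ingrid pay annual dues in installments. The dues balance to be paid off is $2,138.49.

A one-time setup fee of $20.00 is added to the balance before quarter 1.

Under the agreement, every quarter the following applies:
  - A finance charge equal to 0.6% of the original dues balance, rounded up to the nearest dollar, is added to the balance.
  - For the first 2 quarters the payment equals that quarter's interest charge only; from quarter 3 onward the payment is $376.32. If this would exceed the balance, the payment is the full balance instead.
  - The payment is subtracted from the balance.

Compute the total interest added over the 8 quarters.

$104.00

# | Opening | Interest | Payment | End bal
1 | $2,158.49 | $13.00 | $13.00 | $2,158.49
2 | $2,158.49 | $13.00 | $13.00 | $2,158.49
3 | $2,158.49 | $13.00 | $376.32 | $1,795.17
4 | $1,795.17 | $13.00 | $376.32 | $1,431.85
5 | $1,431.85 | $13.00 | $376.32 | $1,068.53
6 | $1,068.53 | $13.00 | $376.32 | $705.21
7 | $705.21 | $13.00 | $376.32 | $341.89
8 | $341.89 | $13.00 | $354.89 | $0.00
Total interest: $13.00 + $13.00 + $13.00 + $13.00 + $13.00 + $13.00 + $13.00 + $13.00 = $104.00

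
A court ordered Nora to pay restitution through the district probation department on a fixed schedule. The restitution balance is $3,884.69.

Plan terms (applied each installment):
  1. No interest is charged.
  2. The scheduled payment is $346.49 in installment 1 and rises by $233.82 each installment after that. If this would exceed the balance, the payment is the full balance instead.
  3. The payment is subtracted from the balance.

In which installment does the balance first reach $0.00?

Installment 1: $3,884.69 − $346.49 → $3,538.20
Installment 2: $3,538.20 − $580.31 → $2,957.89
Installment 3: $2,957.89 − $814.13 → $2,143.76
Installment 4: $2,143.76 − $1,047.95 → $1,095.81
Installment 5: $1,095.81 − $1,095.81 → $0.00
Balance reaches $0.00 in installment 5.

5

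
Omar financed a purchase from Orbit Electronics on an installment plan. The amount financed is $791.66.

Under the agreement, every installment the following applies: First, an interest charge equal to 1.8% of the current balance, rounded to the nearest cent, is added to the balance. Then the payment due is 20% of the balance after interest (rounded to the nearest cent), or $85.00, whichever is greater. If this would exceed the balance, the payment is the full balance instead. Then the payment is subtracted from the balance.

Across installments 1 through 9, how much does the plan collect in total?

$851.59

Installment 1: opening $791.66; interest $14.25 → $805.91; payment $161.18; balance $644.73
Installment 2: opening $644.73; interest $11.61 → $656.34; payment $131.27; balance $525.07
Installment 3: opening $525.07; interest $9.45 → $534.52; payment $106.90; balance $427.62
Installment 4: opening $427.62; interest $7.70 → $435.32; payment $87.06; balance $348.26
Installment 5: opening $348.26; interest $6.27 → $354.53; payment $85.00; balance $269.53
Installment 6: opening $269.53; interest $4.85 → $274.38; payment $85.00; balance $189.38
Installment 7: opening $189.38; interest $3.41 → $192.79; payment $85.00; balance $107.79
Installment 8: opening $107.79; interest $1.94 → $109.73; payment $85.00; balance $24.73
Installment 9: opening $24.73; interest $0.45 → $25.18; payment $25.18; balance $0.00
Total paid: $851.59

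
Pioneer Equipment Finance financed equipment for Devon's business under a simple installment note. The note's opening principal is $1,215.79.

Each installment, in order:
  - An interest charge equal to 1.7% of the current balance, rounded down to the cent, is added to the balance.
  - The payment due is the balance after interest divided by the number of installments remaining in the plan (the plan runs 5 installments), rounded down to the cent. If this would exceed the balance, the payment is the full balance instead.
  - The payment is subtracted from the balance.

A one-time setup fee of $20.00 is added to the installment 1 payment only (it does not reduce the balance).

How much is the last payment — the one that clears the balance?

Installment 1: opening $1,215.79; interest $20.66 → $1,236.45; payment $247.29 (+ $20.00 fee); balance $989.16
Installment 2: opening $989.16; interest $16.81 → $1,005.97; payment $251.49; balance $754.48
Installment 3: opening $754.48; interest $12.82 → $767.30; payment $255.76; balance $511.54
Installment 4: opening $511.54; interest $8.69 → $520.23; payment $260.11; balance $260.12
Installment 5: opening $260.12; interest $4.42 → $264.54; payment $264.54; balance $0.00

$264.54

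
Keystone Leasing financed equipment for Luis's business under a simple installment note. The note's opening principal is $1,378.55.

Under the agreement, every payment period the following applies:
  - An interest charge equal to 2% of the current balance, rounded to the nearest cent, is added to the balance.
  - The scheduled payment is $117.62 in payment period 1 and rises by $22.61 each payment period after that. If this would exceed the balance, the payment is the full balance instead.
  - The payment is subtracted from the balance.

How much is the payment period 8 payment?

$222.50

# | Opening | Interest | Payment | End bal
1 | $1,378.55 | $27.57 | $117.62 | $1,288.50
2 | $1,288.50 | $25.77 | $140.23 | $1,174.04
3 | $1,174.04 | $23.48 | $162.84 | $1,034.68
4 | $1,034.68 | $20.69 | $185.45 | $869.92
5 | $869.92 | $17.40 | $208.06 | $679.26
6 | $679.26 | $13.59 | $230.67 | $462.18
7 | $462.18 | $9.24 | $253.28 | $218.14
8 | $218.14 | $4.36 | $222.50 | $0.00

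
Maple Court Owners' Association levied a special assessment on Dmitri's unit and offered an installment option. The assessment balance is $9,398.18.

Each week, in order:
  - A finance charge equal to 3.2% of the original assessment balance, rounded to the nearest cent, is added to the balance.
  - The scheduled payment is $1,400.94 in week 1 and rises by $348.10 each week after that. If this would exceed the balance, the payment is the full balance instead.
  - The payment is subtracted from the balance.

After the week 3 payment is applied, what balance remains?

# | Opening | Interest | Payment | End bal
1 | $9,398.18 | $300.74 | $1,400.94 | $8,297.98
2 | $8,297.98 | $300.74 | $1,749.04 | $6,849.68
3 | $6,849.68 | $300.74 | $2,097.14 | $5,053.28

$5,053.28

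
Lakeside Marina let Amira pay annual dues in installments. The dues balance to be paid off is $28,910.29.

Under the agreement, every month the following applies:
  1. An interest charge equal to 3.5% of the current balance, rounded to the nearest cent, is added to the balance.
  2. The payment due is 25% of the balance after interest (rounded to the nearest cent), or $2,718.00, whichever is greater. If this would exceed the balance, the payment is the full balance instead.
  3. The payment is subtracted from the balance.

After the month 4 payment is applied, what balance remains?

Month 1: $28,910.29 +$1,011.86 interest = $29,922.15; pay $7,480.54 → $22,441.61
Month 2: $22,441.61 +$785.46 interest = $23,227.07; pay $5,806.77 → $17,420.30
Month 3: $17,420.30 +$609.71 interest = $18,030.01; pay $4,507.50 → $13,522.51
Month 4: $13,522.51 +$473.29 interest = $13,995.80; pay $3,498.95 → $10,496.85

$10,496.85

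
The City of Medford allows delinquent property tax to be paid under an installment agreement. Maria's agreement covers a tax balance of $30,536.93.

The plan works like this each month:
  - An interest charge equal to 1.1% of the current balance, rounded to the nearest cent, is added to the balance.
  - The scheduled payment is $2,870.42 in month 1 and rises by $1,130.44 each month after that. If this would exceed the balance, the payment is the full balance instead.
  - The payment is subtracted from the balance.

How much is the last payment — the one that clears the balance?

$6,220.74

Month 1: $30,536.93 +$335.91 interest = $30,872.84; pay $2,870.42 → $28,002.42
Month 2: $28,002.42 +$308.03 interest = $28,310.45; pay $4,000.86 → $24,309.59
Month 3: $24,309.59 +$267.41 interest = $24,577.00; pay $5,131.30 → $19,445.70
Month 4: $19,445.70 +$213.90 interest = $19,659.60; pay $6,261.74 → $13,397.86
Month 5: $13,397.86 +$147.38 interest = $13,545.24; pay $7,392.18 → $6,153.06
Month 6: $6,153.06 +$67.68 interest = $6,220.74; pay $6,220.74 → $0.00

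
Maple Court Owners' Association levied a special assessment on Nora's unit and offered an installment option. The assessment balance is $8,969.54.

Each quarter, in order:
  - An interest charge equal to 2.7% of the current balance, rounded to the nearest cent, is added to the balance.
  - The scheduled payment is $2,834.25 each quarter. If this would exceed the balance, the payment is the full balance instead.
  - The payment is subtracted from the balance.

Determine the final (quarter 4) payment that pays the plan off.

$1,007.98

Quarter 1: opening $8,969.54; interest $242.18 → $9,211.72; payment $2,834.25; balance $6,377.47
Quarter 2: opening $6,377.47; interest $172.19 → $6,549.66; payment $2,834.25; balance $3,715.41
Quarter 3: opening $3,715.41; interest $100.32 → $3,815.73; payment $2,834.25; balance $981.48
Quarter 4: opening $981.48; interest $26.50 → $1,007.98; payment $1,007.98; balance $0.00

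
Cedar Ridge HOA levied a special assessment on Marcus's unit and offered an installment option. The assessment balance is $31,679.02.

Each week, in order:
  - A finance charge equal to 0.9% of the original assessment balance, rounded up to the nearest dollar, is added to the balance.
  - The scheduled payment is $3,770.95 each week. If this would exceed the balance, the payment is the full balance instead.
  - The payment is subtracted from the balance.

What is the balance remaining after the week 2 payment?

Week 1: $31,679.02 +$286.00 interest = $31,965.02; pay $3,770.95 → $28,194.07
Week 2: $28,194.07 +$286.00 interest = $28,480.07; pay $3,770.95 → $24,709.12

$24,709.12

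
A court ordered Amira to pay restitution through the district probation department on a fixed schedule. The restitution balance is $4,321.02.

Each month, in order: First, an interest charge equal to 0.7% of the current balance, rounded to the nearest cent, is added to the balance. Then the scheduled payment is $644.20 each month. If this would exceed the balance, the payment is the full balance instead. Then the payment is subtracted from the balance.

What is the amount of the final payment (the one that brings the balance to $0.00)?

$576.25

Month 1: $4,321.02 +$30.25 interest = $4,351.27; pay $644.20 → $3,707.07
Month 2: $3,707.07 +$25.95 interest = $3,733.02; pay $644.20 → $3,088.82
Month 3: $3,088.82 +$21.62 interest = $3,110.44; pay $644.20 → $2,466.24
Month 4: $2,466.24 +$17.26 interest = $2,483.50; pay $644.20 → $1,839.30
Month 5: $1,839.30 +$12.88 interest = $1,852.18; pay $644.20 → $1,207.98
Month 6: $1,207.98 +$8.46 interest = $1,216.44; pay $644.20 → $572.24
Month 7: $572.24 +$4.01 interest = $576.25; pay $576.25 → $0.00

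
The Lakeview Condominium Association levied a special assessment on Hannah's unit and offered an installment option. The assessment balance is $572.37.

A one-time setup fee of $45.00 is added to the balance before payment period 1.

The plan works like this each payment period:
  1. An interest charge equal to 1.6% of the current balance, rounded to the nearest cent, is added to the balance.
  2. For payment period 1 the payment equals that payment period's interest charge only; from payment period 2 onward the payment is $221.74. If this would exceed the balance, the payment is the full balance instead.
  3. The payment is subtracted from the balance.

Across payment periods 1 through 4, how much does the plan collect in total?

# | Opening | Interest | Payment | End bal
1 | $617.37 | $9.88 | $9.88 | $617.37
2 | $617.37 | $9.88 | $221.74 | $405.51
3 | $405.51 | $6.49 | $221.74 | $190.26
4 | $190.26 | $3.04 | $193.30 | $0.00
Total paid: $646.66

$646.66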